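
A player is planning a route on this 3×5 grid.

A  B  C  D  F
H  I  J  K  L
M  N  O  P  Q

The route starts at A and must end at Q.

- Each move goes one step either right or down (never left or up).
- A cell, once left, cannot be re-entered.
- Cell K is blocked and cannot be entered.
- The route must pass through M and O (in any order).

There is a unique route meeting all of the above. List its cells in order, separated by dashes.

Moves only go right or down, so the column and row indices never decrease.
Route from A: 2× down (reaching M), 4× right (reaching Q) — 6 moves in all.
Check: all required cells visited.

A - H - M - N - O - P - Q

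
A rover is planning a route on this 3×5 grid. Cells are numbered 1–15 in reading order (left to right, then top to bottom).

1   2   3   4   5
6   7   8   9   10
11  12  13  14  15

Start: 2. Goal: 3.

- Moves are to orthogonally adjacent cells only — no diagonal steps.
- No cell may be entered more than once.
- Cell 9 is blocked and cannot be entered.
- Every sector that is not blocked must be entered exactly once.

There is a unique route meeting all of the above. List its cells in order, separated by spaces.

2 1 6 11 12 7 8 13 14 15 10 5 4 3

Need to visit all 14 open cells exactly once, starting at 2 and ending at 3.
Cell 4 has only two open neighbours (3 and 5), so the path must pass straight through it: one of those is the cell it's entered from and the other is where it exits.
Route from 2: left to 1, 2× down (reaching 11), right to 12, up to 7, right to 8, down to 13, 2× right (reaching 15), 2× up (reaching 5), 2× left (reaching 3) — 13 moves in all.
Check: all 14 open cells covered.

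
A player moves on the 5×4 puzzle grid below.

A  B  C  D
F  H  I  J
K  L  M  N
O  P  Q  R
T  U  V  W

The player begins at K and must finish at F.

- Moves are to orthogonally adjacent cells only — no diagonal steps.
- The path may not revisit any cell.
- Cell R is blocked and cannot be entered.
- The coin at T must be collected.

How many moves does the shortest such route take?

7

Any route passes through T somewhere between K and F. Summing Manhattan distances along the two legs (K → T → F) gives a lower bound of 2 + 3 = 5 moves.
The shortest route satisfying every rule uses 7 moves: K → O → T → U → P → L → H → F.
The bound of 5 isn't tight here; checking systematically, no route of length 5 through 6 satisfies every constraint, so 7 is the minimum.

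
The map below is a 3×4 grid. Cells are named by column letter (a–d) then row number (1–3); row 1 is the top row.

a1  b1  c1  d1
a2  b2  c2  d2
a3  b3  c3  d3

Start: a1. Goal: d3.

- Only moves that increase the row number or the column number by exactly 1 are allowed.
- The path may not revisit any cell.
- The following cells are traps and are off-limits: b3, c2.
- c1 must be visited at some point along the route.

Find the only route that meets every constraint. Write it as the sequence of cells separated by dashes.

Moves only go right or down, so the column and row indices never decrease.
Route from a1: 3× right (reaching d1), 2× down (reaching d3) — 5 moves in all.
Check: all required cells visited.

a1 - b1 - c1 - d1 - d2 - d3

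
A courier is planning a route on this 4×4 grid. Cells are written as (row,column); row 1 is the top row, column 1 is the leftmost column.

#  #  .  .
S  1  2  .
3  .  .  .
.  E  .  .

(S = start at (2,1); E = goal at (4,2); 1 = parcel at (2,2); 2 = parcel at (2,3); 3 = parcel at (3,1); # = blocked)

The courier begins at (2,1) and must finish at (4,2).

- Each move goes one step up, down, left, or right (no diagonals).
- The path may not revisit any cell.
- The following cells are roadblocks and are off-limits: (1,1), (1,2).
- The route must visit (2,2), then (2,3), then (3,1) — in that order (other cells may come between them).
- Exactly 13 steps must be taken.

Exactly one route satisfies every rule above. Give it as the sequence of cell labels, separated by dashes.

(2,1) - (2,2) - (2,3) - (1,3) - (1,4) - (2,4) - (3,4) - (4,4) - (4,3) - (3,3) - (3,2) - (3,1) - (4,1) - (4,2)

The waypoints must appear in the order (2,2), (2,3), (3,1), with no cell reused.
Route from (2,1): 2× right (reaching (2,3)), up to (1,3), right to (1,4), 3× down (reaching (4,4)), left to (4,3), up to (3,3), 2× left (reaching (3,1)), down to (4,1), right to (4,2) — 13 moves in all.
Check: order respected (1 at step 1, 2 at step 2, 3 at step 11); 13 moves as required.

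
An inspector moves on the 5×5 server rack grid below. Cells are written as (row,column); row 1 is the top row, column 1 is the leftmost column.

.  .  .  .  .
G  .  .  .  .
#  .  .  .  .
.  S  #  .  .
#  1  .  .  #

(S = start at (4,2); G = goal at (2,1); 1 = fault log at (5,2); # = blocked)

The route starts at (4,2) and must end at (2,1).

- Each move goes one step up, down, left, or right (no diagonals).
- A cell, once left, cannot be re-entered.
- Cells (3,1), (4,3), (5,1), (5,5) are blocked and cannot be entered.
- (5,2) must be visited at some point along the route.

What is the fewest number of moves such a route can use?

Any route passes through (5,2) somewhere between (4,2) and (2,1). Summing Manhattan distances along the two legs ((4,2) → (5,2) → (2,1)) gives a lower bound of 1 + 4 = 5 moves.
The shortest route satisfying every rule uses 9 moves: (4,2) → (5,2) → (5,3) → (5,4) → (4,4) → (3,4) → (2,4) → (2,3) → (2,2) → (2,1).
The bound of 5 isn't tight here; checking systematically, no route of length 5 through 8 satisfies every constraint (on a 4-connected grid the length of any start-to-goal walk has the same parity as the Manhattan bound, so only lengths 5, 7, 9, … need checking), so 9 is the minimum.

9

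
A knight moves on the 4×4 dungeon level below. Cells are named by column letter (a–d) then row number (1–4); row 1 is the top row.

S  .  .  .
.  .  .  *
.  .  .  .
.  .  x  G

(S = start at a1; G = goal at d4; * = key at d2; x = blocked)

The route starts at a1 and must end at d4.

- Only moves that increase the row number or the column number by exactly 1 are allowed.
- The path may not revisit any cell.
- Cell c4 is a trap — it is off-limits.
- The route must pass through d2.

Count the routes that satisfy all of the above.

4

A right/down-only route from a1 to d4 makes exactly 3 down-moves and 3 right-moves in some order.
With no other constraints that would be C(6,3) = 20 routes.
Split at d2 and multiply the segment counts (each segment already excludes blocked cells): a1→d2: 4; d2→d4: 1; product = 4.
That gives 4 routes.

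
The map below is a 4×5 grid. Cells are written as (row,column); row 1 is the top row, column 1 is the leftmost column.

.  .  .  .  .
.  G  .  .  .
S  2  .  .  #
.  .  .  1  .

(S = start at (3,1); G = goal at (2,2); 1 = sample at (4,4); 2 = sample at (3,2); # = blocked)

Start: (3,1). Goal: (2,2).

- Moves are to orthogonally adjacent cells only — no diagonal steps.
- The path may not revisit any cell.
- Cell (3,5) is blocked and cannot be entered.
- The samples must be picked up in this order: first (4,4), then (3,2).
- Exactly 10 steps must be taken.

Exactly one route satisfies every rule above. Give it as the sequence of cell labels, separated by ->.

The waypoints must appear in the order (4,4), (3,2), with no cell reused.
Route from (3,1): down to (4,1), 3× right (reaching (4,4)), 2× up (reaching (2,4)), left to (2,3), down to (3,3), left to (3,2), up to (2,2) — 10 moves in all.
Check: order respected (1 at step 4, 2 at step 9); 10 moves as required.

(3,1) -> (4,1) -> (4,2) -> (4,3) -> (4,4) -> (3,4) -> (2,4) -> (2,3) -> (3,3) -> (3,2) -> (2,2)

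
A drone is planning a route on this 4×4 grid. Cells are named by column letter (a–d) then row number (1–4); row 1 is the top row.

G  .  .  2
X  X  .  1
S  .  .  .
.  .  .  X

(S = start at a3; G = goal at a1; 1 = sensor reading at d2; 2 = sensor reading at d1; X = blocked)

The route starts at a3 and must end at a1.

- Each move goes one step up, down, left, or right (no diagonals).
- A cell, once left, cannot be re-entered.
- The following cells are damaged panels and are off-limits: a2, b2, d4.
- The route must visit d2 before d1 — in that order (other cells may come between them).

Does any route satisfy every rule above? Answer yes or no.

One route that works: a3 → b3 → c3 → c2 → d2 → d1 → c1 → b1 → a1.

yes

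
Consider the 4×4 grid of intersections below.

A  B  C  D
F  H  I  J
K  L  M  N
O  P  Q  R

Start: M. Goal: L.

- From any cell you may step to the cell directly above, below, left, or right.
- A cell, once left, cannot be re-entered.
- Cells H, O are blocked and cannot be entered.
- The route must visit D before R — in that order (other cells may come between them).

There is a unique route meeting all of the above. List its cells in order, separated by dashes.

M - I - C - D - J - N - R - Q - P - L

The waypoints must appear in the order D, R, with no cell reused.
Route from M: 2× up (reaching C), right to D, 3× down (reaching R), 2× left (reaching P), up to L — 9 moves in all.
Check: order respected (D at step 3, R at step 6).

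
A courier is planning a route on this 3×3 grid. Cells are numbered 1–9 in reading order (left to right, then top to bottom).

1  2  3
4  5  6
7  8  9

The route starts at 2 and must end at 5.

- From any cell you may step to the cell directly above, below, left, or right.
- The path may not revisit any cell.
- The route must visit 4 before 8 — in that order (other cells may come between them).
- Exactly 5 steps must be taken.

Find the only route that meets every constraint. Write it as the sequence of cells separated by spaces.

2 1 4 7 8 5

The waypoints must appear in the order 4, 8, with no cell reused.
Route from 2: left 1 to 1, down 2 to 7, right 1 to 8, up 1 to 5 — 5 moves in all.
Check: order respected (4 at step 2, 8 at step 4); 5 moves as required.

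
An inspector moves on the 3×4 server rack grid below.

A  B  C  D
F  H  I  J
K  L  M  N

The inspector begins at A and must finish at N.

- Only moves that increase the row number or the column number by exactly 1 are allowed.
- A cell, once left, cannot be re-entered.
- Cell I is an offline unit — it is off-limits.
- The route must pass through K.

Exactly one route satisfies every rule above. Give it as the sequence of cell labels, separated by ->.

Moves only go right or down, so the column and row indices never decrease.
Route from A: 2× down (reaching K), 3× right (reaching N) — 5 moves in all.
Check: all required cells visited.

A -> F -> K -> L -> M -> N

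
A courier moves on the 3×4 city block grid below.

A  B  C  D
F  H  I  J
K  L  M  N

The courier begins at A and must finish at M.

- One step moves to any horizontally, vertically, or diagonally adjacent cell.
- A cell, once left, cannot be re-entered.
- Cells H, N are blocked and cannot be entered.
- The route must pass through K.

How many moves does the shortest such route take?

4

Any route passes through K somewhere between A and M. Summing Chebyshev distances along the two legs (A → K → M) gives a lower bound of 2 + 2 = 4 moves.
A route of 4 moves achieves this: A → F → K → L → M.
Since 4 matches the lower bound, it is optimal.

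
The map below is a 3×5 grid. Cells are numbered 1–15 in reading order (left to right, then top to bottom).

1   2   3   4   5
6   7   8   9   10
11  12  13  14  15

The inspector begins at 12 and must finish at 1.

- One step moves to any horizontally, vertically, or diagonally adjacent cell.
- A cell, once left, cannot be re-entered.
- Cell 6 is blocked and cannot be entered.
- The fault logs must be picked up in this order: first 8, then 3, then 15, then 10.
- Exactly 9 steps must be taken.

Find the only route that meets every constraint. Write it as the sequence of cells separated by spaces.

12 8 3 9 15 10 14 13 7 1

The waypoints must appear in the order 8, 3, 15, 10, with no cell reused.
Route from 12: up-right to 8, up to 3, 2× down-right (reaching 15), up to 10, down-left to 14, left to 13, 2× up-left (reaching 1) — 9 moves in all.
Check: order respected (8 at step 1, 3 at step 2, 15 at step 4, 10 at step 5); 9 moves as required.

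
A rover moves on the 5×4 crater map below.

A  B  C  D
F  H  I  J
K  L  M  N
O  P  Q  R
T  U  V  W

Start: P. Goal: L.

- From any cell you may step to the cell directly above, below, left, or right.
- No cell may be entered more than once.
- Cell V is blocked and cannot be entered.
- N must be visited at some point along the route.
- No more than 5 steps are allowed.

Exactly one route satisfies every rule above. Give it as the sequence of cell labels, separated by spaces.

The budget equals the shortest possible length, so every move has to be on a shortest route through the required cells.
Route from P: right 2 to R, up 1 to N, left 2 to L — 5 moves in all.
Check: all required cells visited; 5 ≤ 5 moves.

P Q R N M L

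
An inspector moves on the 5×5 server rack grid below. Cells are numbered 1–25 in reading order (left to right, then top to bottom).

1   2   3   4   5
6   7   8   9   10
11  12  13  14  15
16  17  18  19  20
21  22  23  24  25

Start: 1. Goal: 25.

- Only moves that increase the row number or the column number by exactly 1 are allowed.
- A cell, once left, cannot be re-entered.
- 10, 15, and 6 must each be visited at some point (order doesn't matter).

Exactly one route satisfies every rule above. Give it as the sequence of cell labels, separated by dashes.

1 - 6 - 7 - 8 - 9 - 10 - 15 - 20 - 25

Moves only go right or down, so the column and row indices never decrease.
Route from 1: down to 6, 4× right (reaching 10), 3× down (reaching 25) — 8 moves in all.
Check: all required cells visited.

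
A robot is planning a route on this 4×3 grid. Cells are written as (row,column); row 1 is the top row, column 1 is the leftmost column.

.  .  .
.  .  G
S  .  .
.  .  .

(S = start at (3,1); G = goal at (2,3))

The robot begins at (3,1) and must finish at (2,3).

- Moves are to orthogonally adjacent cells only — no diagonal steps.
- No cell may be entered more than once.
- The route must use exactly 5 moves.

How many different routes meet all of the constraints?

9

Need simple routes of exactly 5 moves from (3,1) to (2,3) (Manhattan distance 3, so 1 moves are spent on a detour and 1 undoing it).
Branch systematically from the start, pruning whenever the remaining move budget drops below the Manhattan distance to (2,3) or differs from it in parity. Grouping the completions by first move — via (2,1): 4; via (4,1): 3; via (3,2): 2 — and summing: 4 + 3 + 2 = 9.
That gives 9 routes.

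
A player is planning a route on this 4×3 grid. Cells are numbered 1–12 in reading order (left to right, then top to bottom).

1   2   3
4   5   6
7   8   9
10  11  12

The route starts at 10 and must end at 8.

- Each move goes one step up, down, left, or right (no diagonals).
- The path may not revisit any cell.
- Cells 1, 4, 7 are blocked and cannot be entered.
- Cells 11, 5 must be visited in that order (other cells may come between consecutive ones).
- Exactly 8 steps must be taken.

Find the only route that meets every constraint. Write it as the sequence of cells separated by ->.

10 -> 11 -> 12 -> 9 -> 6 -> 3 -> 2 -> 5 -> 8

The waypoints must appear in the order 11, 5, with no cell reused.
Route from 10: right 2 to 12, up 3 to 3, left 1 to 2, down 2 to 8 — 8 moves in all.
Check: order respected (11 at step 1, 5 at step 7); 8 moves as required.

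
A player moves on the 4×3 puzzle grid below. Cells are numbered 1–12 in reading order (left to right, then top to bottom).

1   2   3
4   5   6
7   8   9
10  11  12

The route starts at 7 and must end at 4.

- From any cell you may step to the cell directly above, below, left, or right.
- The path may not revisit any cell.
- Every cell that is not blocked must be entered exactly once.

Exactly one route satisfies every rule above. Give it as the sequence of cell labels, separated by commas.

Need to visit all 12 open cells exactly once, starting at 7 and ending at 4.
Route from 7: down to 10, 2× right (reaching 12), up to 9, left to 8, up to 5, right to 6, up to 3, 2× left (reaching 1), down to 4 — 11 moves in all.
Check: all 12 open cells covered.

7, 10, 11, 12, 9, 8, 5, 6, 3, 2, 1, 4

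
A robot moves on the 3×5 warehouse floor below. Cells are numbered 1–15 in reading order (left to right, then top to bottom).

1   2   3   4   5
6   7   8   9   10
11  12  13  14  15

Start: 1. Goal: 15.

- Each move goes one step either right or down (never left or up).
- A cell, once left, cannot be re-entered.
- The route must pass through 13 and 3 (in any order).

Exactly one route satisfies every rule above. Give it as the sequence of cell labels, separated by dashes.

Moves only go right or down, so the column and row indices never decrease.
Route from 1: right 2 to 3, down 2 to 13, right 2 to 15 — 6 moves in all.
Check: all required cells visited.

1 - 2 - 3 - 8 - 13 - 14 - 15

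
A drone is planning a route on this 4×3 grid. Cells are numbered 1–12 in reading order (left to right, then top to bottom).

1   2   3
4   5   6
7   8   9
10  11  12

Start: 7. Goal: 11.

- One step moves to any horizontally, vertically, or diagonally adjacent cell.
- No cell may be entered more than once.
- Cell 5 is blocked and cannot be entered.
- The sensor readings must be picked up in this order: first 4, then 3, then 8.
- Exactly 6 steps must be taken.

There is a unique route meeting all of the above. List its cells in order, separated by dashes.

7 - 4 - 2 - 3 - 6 - 8 - 11

The waypoints must appear in the order 4, 3, 8, with no cell reused.
Route from 7: up to 4, up-right to 2, right to 3, down to 6, down-left to 8, down to 11 — 6 moves in all.
Check: order respected (4 at step 1, 3 at step 3, 8 at step 5); 6 moves as required.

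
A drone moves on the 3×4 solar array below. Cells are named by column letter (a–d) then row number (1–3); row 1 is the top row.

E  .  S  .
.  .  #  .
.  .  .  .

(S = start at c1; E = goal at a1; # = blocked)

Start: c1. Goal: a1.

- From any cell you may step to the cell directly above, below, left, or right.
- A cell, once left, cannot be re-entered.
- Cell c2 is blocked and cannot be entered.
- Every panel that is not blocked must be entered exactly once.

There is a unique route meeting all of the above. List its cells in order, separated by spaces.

Need to visit all 11 open cells exactly once, starting at c1 and ending at a1.
Cell a3 has only two open neighbours (a2 and b3), so the path must pass straight through it: one of those is the cell it's entered from and the other is where it exits.
Route from c1: right 1 to d1, down 2 to d3, left 3 to a3, up 1 to a2, right 1 to b2, up 1 to b1, left 1 to a1 — 10 moves in all.
Check: all 11 open cells covered.

c1 d1 d2 d3 c3 b3 a3 a2 b2 b1 a1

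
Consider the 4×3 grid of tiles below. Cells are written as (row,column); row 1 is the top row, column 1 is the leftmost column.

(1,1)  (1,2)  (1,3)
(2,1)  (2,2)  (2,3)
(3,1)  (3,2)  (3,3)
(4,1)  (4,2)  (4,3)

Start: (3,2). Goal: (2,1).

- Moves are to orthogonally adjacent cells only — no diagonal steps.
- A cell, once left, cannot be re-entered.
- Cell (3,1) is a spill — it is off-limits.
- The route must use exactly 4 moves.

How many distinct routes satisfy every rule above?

Need simple routes of exactly 4 moves from (3,2) to (2,1) (Manhattan distance 2, so 1 moves are spent on a detour and 1 undoing it).
Enumerating: (3,2) (2,2) (1,2) (1,1) (2,1) | (3,2) (3,3) (2,3) (2,2) (2,1).
That gives 2 routes.

2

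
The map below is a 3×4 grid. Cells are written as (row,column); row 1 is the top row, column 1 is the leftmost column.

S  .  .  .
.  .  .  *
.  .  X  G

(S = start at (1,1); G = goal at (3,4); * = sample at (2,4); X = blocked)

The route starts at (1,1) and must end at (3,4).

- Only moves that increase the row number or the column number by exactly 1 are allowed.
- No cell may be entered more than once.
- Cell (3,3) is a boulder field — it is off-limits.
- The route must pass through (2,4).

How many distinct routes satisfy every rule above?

A right/down-only route from (1,1) to (3,4) makes exactly 2 down-moves and 3 right-moves in some order.
With no other constraints that would be C(5,2) = 10 routes.
Split at (2,4) and multiply the segment counts (each segment already excludes blocked cells): (1,1)→(2,4): 4; (2,4)→(3,4): 1; product = 4.
That gives 4 routes.

4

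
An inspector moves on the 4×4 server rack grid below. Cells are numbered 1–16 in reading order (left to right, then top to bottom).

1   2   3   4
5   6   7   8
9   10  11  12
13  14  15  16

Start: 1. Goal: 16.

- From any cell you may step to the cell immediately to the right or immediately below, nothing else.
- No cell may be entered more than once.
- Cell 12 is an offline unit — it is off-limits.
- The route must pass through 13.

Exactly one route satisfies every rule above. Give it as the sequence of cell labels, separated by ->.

Moves only go right or down, so the column and row indices never decrease.
Route from 1: 3× down (reaching 13), 3× right (reaching 16) — 6 moves in all.
Check: all required cells visited.

1 -> 5 -> 9 -> 13 -> 14 -> 15 -> 16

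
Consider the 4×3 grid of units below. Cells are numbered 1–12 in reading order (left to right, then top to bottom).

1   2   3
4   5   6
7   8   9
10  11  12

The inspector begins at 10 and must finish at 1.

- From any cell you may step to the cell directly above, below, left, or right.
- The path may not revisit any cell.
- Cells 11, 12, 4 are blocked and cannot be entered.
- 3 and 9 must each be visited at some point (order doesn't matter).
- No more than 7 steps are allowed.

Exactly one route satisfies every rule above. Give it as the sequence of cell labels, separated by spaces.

Any route must reach 3 and 9 and still end at 1 within 7 moves, so the order of the required stops is forced.
Route from 10: up to 7, 2× right (reaching 9), 2× up (reaching 3), 2× left (reaching 1) — 7 moves in all.
Check: all required cells visited; 7 ≤ 7 moves.

10 7 8 9 6 3 2 1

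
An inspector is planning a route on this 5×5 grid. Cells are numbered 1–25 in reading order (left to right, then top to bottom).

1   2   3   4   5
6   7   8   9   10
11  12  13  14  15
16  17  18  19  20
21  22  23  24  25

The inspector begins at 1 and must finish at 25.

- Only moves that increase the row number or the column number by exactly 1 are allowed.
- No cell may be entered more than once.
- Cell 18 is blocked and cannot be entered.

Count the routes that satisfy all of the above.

40

A right/down-only route from 1 to 25 makes exactly 4 down-moves and 4 right-moves in some order.
With no other constraints that would be C(8,4) = 70 routes.
Subtract routes through each blocked cell (inclusion–exclusion for overlaps): − through 18: 30 → 40.
That gives 40 routes.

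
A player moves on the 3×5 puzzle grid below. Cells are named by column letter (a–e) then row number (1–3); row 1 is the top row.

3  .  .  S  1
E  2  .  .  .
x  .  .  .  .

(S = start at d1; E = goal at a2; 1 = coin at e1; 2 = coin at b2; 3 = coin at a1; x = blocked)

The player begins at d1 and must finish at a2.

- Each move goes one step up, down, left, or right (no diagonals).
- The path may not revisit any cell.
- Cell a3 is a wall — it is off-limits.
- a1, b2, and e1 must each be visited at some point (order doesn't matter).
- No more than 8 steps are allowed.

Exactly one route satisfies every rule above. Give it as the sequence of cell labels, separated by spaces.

The budget equals the shortest possible length, so every move has to be on a shortest route through the required cells.
Route from d1: right 1 to e1, down 1 to e2, left 3 to b2, up 1 to b1, left 1 to a1, down 1 to a2 — 8 moves in all.
Check: all required cells visited; 8 ≤ 8 moves.

d1 e1 e2 d2 c2 b2 b1 a1 a2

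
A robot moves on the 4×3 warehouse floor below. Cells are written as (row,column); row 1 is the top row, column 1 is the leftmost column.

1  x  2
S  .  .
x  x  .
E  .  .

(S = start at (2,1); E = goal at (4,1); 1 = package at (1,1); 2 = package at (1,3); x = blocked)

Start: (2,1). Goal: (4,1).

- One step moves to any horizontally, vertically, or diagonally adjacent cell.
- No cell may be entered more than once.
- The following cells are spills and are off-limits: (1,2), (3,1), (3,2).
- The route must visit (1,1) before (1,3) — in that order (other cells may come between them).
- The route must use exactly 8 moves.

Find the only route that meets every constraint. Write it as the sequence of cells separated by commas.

The waypoints must appear in the order (1,1), (1,3), with no cell reused.
Route from (2,1): up to (1,1), down-right to (2,2), up-right to (1,3), 3× down (reaching (4,3)), 2× left (reaching (4,1)) — 8 moves in all.
Check: order respected (1 at step 1, 2 at step 3); 8 moves as required.

(2,1), (1,1), (2,2), (1,3), (2,3), (3,3), (4,3), (4,2), (4,1)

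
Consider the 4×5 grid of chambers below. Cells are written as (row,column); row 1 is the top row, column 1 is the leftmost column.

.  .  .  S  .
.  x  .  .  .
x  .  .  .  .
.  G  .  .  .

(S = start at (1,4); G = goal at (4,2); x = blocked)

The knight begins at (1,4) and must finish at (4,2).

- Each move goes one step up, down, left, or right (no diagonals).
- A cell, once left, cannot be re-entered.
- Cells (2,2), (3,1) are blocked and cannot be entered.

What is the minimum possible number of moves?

The Manhattan distance from (1,4) to (4,2) is |1−4| + |4−2| = 5, so at least 5 moves are needed.
A route of 5 moves achieves this: (1,4) → (2,4) → (3,4) → (4,4) → (4,3) → (4,2).
Since 5 matches the lower bound, it is optimal.

5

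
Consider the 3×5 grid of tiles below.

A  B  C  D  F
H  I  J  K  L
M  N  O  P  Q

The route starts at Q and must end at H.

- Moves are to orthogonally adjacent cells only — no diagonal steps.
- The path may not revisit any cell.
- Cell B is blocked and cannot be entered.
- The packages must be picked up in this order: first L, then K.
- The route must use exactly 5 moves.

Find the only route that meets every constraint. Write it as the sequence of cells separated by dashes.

The waypoints must appear in the order L, K, with no cell reused.
Route from Q: up to L, 4× left (reaching H) — 5 moves in all.
Check: order respected (L at step 1, K at step 2); 5 moves as required.

Q - L - K - J - I - H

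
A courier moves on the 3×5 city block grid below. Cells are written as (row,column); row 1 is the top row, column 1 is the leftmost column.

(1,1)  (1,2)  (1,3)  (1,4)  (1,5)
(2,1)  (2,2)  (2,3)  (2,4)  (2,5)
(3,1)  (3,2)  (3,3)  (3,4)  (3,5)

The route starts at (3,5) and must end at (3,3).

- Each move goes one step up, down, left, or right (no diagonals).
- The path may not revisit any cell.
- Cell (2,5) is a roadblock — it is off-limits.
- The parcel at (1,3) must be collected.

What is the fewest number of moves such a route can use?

Any route passes through (1,3) somewhere between (3,5) and (3,3). Summing Manhattan distances along the two legs ((3,5) → (1,3) → (3,3)) gives a lower bound of 4 + 2 = 6 moves.
A route of 6 moves achieves this: (3,5) → (3,4) → (2,4) → (1,4) → (1,3) → (2,3) → (3,3).
Since 6 matches the lower bound, it is optimal.

6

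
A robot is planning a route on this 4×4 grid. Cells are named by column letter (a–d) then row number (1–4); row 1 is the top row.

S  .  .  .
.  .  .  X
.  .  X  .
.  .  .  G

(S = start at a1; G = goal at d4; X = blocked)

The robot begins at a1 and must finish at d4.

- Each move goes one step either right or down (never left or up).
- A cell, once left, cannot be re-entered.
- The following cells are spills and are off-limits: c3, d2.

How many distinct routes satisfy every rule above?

A right/down-only route from a1 to d4 makes exactly 3 down-moves and 3 right-moves in some order.
With no other constraints that would be C(6,3) = 20 routes.
Subtract routes through each blocked cell (inclusion–exclusion for overlaps): − through d2: 4 − through c3: 12 → 4.
That gives 4 routes.

4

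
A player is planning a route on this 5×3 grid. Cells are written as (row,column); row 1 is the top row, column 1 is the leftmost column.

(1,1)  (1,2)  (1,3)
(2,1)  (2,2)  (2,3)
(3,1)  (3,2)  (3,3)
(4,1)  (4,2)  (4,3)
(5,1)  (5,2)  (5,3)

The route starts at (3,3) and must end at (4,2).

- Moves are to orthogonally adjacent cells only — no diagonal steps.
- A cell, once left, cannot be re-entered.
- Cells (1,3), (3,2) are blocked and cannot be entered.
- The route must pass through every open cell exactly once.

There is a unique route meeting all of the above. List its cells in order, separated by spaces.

Need to visit all 13 open cells exactly once, starting at (3,3) and ending at (4,2).
Cell (1,1) has only two open neighbours ((2,1) and (1,2)), so the path must pass straight through it: one of those is the cell it's entered from and the other is where it exits.
Route from (3,3): up 1 to (2,3), left 1 to (2,2), up 1 to (1,2), left 1 to (1,1), down 4 to (5,1), right 2 to (5,3), up 1 to (4,3), left 1 to (4,2) — 12 moves in all.
Check: all 13 open cells covered.

(3,3) (2,3) (2,2) (1,2) (1,1) (2,1) (3,1) (4,1) (5,1) (5,2) (5,3) (4,3) (4,2)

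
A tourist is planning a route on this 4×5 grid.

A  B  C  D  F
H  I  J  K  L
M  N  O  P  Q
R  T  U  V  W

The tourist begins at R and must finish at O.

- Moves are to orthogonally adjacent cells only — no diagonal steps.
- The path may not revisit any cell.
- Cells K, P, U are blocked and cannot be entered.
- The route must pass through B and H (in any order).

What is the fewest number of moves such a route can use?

7

Any route passes through B and H in some order between R and O. Summing Manhattan distances along each leg and taking the cheapest ordering (R → H → B → O) gives a lower bound of 2 + 2 + 3 = 7 moves.
A route of 7 moves achieves this: R → M → H → A → B → I → N → O.
Since 7 matches the lower bound, it is optimal.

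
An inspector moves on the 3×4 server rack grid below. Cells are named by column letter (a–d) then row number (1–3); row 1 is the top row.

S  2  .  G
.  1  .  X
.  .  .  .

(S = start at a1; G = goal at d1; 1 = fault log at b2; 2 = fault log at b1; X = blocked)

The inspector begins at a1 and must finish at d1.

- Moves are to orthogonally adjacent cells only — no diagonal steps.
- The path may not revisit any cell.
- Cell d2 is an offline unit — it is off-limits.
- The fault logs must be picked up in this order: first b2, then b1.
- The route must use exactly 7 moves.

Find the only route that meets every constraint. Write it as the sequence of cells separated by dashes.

The waypoints must appear in the order b2, b1, with no cell reused.
Route from a1: 2× down (reaching a3), right to b3, 2× up (reaching b1), 2× right (reaching d1) — 7 moves in all.
Check: order respected (1 at step 4, 2 at step 5); 7 moves as required.

a1 - a2 - a3 - b3 - b2 - b1 - c1 - d1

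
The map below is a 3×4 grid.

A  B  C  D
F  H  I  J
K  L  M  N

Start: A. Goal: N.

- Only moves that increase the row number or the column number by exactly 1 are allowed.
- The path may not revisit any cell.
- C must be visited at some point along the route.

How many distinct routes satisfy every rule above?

3

A right/down-only route from A to N makes exactly 2 down-moves and 3 right-moves in some order.
With no other constraints that would be C(5,2) = 10 routes.
Split at C and multiply the segment counts: A→C: 1; C→N: 3; product = 3.
That gives 3 routes.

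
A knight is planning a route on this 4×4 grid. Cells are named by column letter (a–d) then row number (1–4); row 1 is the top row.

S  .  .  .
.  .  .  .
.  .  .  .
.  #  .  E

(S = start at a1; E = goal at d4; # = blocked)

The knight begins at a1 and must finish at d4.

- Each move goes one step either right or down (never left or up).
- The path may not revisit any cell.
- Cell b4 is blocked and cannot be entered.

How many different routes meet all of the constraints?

A right/down-only route from a1 to d4 makes exactly 3 down-moves and 3 right-moves in some order.
With no other constraints that would be C(6,3) = 20 routes.
Subtract routes through each blocked cell (inclusion–exclusion for overlaps): − through b4: 4 → 16.
That gives 16 routes.

16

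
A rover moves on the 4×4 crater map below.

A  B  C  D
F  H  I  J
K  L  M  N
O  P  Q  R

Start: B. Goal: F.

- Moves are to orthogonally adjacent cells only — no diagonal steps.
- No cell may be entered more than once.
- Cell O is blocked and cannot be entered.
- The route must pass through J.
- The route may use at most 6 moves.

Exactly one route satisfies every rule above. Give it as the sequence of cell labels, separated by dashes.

B - C - D - J - I - H - F

The budget equals the shortest possible length, so every move has to be on a shortest route through the required cells.
Route from B: right 2 to D, down 1 to J, left 3 to F — 6 moves in all.
Check: all required cells visited; 6 ≤ 6 moves.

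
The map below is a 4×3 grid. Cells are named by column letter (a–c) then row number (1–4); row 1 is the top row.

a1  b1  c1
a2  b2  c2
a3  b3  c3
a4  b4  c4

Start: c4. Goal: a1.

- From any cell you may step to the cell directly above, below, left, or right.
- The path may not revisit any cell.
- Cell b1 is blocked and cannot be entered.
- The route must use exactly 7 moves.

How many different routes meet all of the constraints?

Need simple routes of exactly 7 moves from c4 to a1 (Manhattan distance 5, so 1 moves are spent on a detour and 1 undoing it).
Enumerating: c4 c3 c2 b2 b3 a3 a2 a1 | c4 c3 b3 b4 a4 a3 a2 a1 | c4 b4 b3 c3 c2 b2 a2 a1 | c4 b4 a4 a3 b3 b2 a2 a1.
That gives 4 routes.

4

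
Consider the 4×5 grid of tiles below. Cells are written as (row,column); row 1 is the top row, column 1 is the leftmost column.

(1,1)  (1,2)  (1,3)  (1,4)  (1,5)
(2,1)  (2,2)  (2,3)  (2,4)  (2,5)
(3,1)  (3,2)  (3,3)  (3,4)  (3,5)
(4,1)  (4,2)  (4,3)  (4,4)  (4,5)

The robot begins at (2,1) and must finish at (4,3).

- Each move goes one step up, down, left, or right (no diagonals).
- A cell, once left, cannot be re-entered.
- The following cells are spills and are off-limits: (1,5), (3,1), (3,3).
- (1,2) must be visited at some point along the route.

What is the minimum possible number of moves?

Any route passes through (1,2) somewhere between (2,1) and (4,3). Summing Manhattan distances along the two legs ((2,1) → (1,2) → (4,3)) gives a lower bound of 2 + 4 = 6 moves.
A route of 6 moves achieves this: (2,1) → (1,1) → (1,2) → (2,2) → (3,2) → (4,2) → (4,3).
Since 6 matches the lower bound, it is optimal.

6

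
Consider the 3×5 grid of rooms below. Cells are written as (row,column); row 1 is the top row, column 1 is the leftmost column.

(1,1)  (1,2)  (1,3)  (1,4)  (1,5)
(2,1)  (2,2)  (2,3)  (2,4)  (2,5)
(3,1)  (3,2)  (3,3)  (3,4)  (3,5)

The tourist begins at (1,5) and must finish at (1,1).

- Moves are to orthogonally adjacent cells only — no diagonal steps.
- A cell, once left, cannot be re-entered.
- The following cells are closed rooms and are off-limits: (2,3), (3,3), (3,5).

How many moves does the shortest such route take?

4

The Manhattan distance from (1,5) to (1,1) is |1−1| + |5−1| = 4, so at least 4 moves are needed.
A route of 4 moves achieves this: (1,5) → (1,4) → (1,3) → (1,2) → (1,1).
Since 4 matches the lower bound, it is optimal.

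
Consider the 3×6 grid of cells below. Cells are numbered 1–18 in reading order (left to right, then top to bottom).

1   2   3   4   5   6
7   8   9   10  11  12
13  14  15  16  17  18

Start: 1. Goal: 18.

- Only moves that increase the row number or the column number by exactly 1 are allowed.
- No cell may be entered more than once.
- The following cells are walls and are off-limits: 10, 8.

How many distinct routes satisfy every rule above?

A right/down-only route from 1 to 18 makes exactly 2 down-moves and 5 right-moves in some order.
With no other constraints that would be C(7,2) = 21 routes.
Subtract routes through each blocked cell (inclusion–exclusion for overlaps): − through 8: 10 − through 10: 12 + through 8&10: 6 → 5.
That gives 5 routes.

5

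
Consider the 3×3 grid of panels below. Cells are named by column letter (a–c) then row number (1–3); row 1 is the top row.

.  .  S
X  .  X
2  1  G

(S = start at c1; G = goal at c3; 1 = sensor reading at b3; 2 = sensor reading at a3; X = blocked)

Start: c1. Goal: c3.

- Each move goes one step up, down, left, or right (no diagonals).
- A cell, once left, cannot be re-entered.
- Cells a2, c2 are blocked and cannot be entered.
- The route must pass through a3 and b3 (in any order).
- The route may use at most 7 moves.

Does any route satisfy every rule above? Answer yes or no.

no

a3 must be visited but has only one open neighbour (b3), and it is neither the start nor the goal — the route would have to enter and leave through b3, re-entering it.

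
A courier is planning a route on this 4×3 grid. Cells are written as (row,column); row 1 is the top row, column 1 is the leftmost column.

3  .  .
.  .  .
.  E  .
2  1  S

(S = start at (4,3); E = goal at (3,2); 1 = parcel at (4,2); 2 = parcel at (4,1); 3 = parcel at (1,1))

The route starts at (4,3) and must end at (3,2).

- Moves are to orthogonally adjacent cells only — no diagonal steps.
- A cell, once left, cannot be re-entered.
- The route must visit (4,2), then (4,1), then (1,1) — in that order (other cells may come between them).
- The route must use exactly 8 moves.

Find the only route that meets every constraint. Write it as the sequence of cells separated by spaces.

(4,3) (4,2) (4,1) (3,1) (2,1) (1,1) (1,2) (2,2) (3,2)

The waypoints must appear in the order (4,2), (4,1), (1,1), with no cell reused.
Route from (4,3): 2× left (reaching (4,1)), 3× up (reaching (1,1)), right to (1,2), 2× down (reaching (3,2)) — 8 moves in all.
Check: order respected (1 at step 1, 2 at step 2, 3 at step 5); 8 moves as required.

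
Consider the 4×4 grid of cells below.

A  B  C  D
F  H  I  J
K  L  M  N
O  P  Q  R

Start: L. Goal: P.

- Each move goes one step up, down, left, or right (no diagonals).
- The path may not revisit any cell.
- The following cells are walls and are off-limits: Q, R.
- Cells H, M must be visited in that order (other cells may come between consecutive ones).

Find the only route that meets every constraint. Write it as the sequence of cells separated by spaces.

L H I M N J D C B A F K O P

The waypoints must appear in the order H, M, with no cell reused.
Route from L: up to H, right to I, down to M, right to N, 2× up (reaching D), 3× left (reaching A), 3× down (reaching O), right to P — 13 moves in all.
Check: order respected (H at step 1, M at step 3).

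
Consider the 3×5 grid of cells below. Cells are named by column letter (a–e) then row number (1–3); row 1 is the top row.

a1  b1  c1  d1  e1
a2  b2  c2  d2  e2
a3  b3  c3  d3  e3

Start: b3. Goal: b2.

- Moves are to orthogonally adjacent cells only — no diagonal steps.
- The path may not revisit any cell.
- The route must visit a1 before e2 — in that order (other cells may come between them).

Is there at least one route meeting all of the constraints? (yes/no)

One route that works: b3 → a3 → a2 → a1 → b1 → c1 → d1 → e1 → e2 → d2 → c2 → b2.

yes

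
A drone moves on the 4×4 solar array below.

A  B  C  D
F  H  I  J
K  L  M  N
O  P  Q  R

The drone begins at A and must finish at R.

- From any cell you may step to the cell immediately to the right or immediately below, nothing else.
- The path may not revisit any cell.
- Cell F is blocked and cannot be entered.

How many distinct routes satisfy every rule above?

10

A right/down-only route from A to R makes exactly 3 down-moves and 3 right-moves in some order.
With no other constraints that would be C(6,3) = 20 routes.
Subtract routes through each blocked cell (inclusion–exclusion for overlaps): − through F: 10 → 10.
That gives 10 routes.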